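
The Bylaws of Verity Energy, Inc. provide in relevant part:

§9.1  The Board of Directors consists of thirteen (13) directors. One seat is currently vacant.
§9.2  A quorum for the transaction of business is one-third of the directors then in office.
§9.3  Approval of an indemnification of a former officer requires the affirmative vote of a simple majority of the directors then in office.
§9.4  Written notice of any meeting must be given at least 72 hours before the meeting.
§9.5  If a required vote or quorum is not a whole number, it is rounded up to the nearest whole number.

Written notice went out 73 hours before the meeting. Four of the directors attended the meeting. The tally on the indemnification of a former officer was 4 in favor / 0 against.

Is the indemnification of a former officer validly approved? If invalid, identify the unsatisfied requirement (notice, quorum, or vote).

Notice: 73 hours given; 72 required (73 ≥ 72). Satisfied.
Quorum: 4 present; quorum is 4. Satisfied.
Vote: the indemnification of a former officer requires a majority of the directors then in office (12). A majority of 12 is 7, so 7 affirmative votes are needed; 4 voted in favor. Not satisfied.

Invalid — vote requirement not satisfied.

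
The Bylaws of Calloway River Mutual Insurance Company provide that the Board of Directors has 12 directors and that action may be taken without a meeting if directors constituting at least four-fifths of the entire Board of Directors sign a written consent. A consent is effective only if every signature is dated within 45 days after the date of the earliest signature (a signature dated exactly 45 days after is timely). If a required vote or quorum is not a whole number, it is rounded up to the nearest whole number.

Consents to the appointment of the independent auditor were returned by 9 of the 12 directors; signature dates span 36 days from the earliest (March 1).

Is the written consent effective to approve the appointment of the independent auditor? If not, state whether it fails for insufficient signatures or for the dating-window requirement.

Not effective — insufficient signatures.

Signatures required: at least four-fifths of 12 — 4/5 of 12 = 9.60, rounded up to 10, so 10 needed; 9 signed. Insufficient.
Dating window: the latest signature is 36 days after the earliest; the limit is 45 days. Within the window.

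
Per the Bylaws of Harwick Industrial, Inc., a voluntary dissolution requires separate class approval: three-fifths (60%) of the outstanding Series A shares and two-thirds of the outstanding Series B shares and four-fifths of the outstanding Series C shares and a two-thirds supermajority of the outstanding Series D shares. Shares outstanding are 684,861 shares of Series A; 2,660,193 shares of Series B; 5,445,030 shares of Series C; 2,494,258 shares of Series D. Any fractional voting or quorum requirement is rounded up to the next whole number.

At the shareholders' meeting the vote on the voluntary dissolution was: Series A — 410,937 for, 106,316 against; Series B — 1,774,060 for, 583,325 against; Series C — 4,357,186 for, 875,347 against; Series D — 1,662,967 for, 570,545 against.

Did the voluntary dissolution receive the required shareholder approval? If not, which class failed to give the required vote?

Approved — every class gave the required vote.

Series A: 3/5 of 684861 = 410916.60, rounded up to 410917; 410,917 required, 410,937 in favor — approved.
Series B: 2/3 of 2660193 = 1773462; 1,773,462 required, 1,774,060 in favor — approved.
Series C: 4/5 of 5445030 = 4356024; 4,356,024 required, 4,357,186 in favor — approved.
Series D: 2/3 of 2494258 = 1662838.67, rounded up to 1662839; 1,662,839 required, 1,662,967 in favor — approved.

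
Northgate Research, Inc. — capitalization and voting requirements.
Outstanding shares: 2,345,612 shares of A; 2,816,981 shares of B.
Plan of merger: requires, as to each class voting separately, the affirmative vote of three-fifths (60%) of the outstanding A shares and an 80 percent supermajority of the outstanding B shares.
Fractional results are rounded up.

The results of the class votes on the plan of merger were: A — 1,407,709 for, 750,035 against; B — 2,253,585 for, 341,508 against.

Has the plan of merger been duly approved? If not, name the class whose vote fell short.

Approved — every class gave the required vote.

A: 3/5 of 2345612 = 1407367.20, rounded up to 1407368; 1,407,368 required, 1,407,709 in favor — approved.
B: 4/5 of 2816981 = 2253584.80, rounded up to 2253585; 2,253,585 required, 2,253,585 in favor — approved.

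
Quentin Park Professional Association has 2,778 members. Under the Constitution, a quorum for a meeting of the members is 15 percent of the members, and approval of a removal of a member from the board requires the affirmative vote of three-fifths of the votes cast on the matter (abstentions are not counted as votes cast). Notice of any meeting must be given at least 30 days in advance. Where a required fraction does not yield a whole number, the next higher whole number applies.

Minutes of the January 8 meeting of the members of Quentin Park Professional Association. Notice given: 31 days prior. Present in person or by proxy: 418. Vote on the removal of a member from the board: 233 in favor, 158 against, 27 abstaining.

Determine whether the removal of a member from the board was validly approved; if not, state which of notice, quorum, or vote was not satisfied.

Notice: 31 days given; 30 required. Satisfied.
Quorum: 15% of 2,778 = 416.70, rounded up to 417; 418 present. Satisfied.
Vote: requires three-fifths of the votes cast (418 − 27 abstaining = 391); 3/5 of 391 = 234.60, rounded up to 235, so 235 needed; 233 in favor. Not satisfied.

Invalid — vote requirement not satisfied.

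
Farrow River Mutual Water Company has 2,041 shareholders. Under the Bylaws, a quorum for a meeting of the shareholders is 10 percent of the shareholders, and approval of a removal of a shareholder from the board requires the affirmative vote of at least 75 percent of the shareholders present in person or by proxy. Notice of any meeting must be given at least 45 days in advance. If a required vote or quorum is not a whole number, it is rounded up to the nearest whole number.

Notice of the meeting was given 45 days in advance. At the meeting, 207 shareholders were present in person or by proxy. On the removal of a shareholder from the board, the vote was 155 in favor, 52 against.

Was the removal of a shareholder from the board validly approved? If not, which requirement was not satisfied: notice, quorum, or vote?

Invalid — vote requirement not satisfied.

Notice: 45 days given; 45 required. Satisfied.
Quorum: 10% of 2,041 = 204.10, rounded up to 205; 207 present. Satisfied.
Vote: requires three-fourths of those present (207); 3/4 of 207 = 155.25, rounded up to 156, so 156 needed; 155 in favor. Not satisfied.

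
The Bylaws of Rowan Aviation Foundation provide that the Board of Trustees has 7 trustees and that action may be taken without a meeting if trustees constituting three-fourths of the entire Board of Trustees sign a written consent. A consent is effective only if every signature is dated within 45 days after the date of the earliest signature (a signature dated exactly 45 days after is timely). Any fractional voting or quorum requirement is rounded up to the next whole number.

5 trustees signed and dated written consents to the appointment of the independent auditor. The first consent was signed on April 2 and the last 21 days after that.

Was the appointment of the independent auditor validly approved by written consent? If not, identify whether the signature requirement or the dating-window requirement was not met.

Not effective — insufficient signatures.

Signatures required: three-fourths of 7 — 3/4 of 7 = 5.25, rounded up to 6, so 6 needed; 5 signed. Insufficient.
Dating window: the latest signature is 21 days after the earliest; the limit is 45 days. Within the window.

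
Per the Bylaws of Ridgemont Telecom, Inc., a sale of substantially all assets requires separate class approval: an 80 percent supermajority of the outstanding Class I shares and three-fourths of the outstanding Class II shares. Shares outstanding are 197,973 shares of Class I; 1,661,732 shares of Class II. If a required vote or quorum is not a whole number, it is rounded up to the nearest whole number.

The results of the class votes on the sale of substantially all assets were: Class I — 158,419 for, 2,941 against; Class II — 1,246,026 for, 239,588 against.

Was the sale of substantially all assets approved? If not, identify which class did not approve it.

Class I: 4/5 of 197973 = 158378.40, rounded up to 158379; 158,379 required, 158,419 in favor — approved.
Class II: 3/4 of 1661732 = 1246299; 1,246,299 required, 1,246,026 in favor — not approved.

Not approved — the Class II shares did not give the required vote.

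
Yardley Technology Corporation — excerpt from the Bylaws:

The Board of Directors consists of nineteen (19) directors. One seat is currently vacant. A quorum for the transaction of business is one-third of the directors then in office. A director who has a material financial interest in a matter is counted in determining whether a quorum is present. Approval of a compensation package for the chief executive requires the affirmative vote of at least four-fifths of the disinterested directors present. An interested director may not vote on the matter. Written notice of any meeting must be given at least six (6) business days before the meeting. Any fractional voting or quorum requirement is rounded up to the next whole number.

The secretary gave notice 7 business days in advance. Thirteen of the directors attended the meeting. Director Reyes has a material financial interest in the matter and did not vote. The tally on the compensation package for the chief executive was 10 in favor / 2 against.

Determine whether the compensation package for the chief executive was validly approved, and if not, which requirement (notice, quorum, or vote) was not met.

Valid — all requirements satisfied.

Notice: 7 business days given; 6 required (7 ≥ 6). Satisfied.
Quorum: 13 present (interested directors count toward quorum); quorum is 6. Satisfied.
Vote: the compensation package for the chief executive requires four-fifths of the disinterested directors present (13 − 1 = 12). 4/5 of 12 = 9.60, rounded up to 10, so 10 affirmative votes are needed; 10 voted in favor. Satisfied.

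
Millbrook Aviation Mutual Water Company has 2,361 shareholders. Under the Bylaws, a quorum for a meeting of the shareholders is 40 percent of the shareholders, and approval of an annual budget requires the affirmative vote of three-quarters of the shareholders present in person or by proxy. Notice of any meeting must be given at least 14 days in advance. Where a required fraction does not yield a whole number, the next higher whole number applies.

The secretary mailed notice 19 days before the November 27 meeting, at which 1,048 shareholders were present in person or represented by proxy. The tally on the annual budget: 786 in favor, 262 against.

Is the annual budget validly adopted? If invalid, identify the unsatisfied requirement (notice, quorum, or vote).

Valid — all requirements satisfied.

Notice: 19 days given; 14 required. Satisfied.
Quorum: 40% of 2,361 = 944.40, rounded up to 945; 1,048 present. Satisfied.
Vote: requires three-fourths of those present (1,048); 3/4 of 1048 = 786, so 786 needed; 786 in favor. Satisfied.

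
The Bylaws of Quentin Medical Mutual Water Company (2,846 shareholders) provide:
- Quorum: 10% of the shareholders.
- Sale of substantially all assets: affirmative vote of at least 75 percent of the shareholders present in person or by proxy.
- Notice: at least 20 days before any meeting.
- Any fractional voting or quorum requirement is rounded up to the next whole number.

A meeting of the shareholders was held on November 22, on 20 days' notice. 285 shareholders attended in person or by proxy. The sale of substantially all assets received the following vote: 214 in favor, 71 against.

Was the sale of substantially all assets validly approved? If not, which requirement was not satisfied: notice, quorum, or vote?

Notice: 20 days given; 20 required. Satisfied.
Quorum: 10% of 2,846 = 284.60, rounded up to 285; 285 present. Satisfied.
Vote: requires three-fourths of those present (285); 3/4 of 285 = 213.75, rounded up to 214, so 214 needed; 214 in favor. Satisfied.

Valid — all requirements satisfied.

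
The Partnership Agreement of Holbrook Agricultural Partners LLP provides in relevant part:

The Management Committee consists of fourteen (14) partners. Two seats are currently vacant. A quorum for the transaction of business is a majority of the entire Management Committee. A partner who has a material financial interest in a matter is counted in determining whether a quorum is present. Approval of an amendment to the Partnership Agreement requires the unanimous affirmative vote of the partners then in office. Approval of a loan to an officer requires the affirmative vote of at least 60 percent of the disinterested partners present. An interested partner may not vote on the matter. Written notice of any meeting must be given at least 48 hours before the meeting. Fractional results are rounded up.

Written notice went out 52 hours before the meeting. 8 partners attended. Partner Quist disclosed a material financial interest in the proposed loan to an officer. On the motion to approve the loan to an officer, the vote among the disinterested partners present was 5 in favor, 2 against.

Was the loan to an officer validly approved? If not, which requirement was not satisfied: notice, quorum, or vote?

Valid — all requirements satisfied.

Notice: 52 hours given; 48 required (52 ≥ 48). Satisfied.
Quorum: 8 present (interested partners count toward quorum); quorum is 8. Satisfied.
Vote: the loan to an officer requires three-fifths of the disinterested partners present (8 − 1 = 7). 3/5 of 7 = 4.20, rounded up to 5, so 5 affirmative votes are needed; 5 voted in favor. Satisfied.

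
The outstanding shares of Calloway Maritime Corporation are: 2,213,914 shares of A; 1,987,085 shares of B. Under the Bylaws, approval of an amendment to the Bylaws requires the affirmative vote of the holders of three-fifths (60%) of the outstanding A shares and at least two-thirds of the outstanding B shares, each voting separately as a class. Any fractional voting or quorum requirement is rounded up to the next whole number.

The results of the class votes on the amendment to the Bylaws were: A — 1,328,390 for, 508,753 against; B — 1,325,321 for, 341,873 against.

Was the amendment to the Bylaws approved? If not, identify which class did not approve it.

A: 3/5 of 2213914 = 1328348.40, rounded up to 1328349; 1,328,349 required, 1,328,390 in favor — approved.
B: 2/3 of 1987085 = 1324723.33, rounded up to 1324724; 1,324,724 required, 1,325,321 in favor — approved.

Approved — every class gave the required vote.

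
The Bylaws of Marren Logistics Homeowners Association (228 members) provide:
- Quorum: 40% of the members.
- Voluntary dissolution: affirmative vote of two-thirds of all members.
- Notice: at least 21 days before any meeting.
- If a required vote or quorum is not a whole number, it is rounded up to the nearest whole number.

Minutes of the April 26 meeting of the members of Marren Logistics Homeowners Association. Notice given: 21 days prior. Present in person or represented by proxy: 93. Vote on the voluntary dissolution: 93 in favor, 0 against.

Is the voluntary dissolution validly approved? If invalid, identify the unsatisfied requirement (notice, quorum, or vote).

Invalid — vote requirement not satisfied.

Notice: 21 days given; 21 required. Satisfied.
Quorum: 40% of 228 = 91.20, rounded up to 92; 93 present. Satisfied.
Vote: requires two-thirds of all members (228); 2/3 of 228 = 152, so 152 needed; 93 in favor. Not satisfied.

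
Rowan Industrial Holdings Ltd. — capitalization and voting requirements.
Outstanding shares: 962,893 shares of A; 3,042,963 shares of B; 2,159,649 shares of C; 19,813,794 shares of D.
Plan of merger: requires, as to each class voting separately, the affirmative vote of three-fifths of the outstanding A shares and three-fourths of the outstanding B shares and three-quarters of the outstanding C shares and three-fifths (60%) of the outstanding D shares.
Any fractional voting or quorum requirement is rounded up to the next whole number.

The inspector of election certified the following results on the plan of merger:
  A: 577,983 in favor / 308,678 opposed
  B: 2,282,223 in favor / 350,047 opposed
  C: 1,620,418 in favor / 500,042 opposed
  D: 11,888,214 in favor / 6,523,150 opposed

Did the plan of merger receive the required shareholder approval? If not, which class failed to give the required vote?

Not approved — the D shares did not give the required vote.

A: 3/5 of 962893 = 577735.80, rounded up to 577736; 577,736 required, 577,983 in favor — approved.
B: 3/4 of 3042963 = 2282222.25, rounded up to 2282223; 2,282,223 required, 2,282,223 in favor — approved.
C: 3/4 of 2159649 = 1619736.75, rounded up to 1619737; 1,619,737 required, 1,620,418 in favor — approved.
D: 3/5 of 19813794 = 11888276.40, rounded up to 11888277; 11,888,277 required, 11,888,214 in favor — not approved.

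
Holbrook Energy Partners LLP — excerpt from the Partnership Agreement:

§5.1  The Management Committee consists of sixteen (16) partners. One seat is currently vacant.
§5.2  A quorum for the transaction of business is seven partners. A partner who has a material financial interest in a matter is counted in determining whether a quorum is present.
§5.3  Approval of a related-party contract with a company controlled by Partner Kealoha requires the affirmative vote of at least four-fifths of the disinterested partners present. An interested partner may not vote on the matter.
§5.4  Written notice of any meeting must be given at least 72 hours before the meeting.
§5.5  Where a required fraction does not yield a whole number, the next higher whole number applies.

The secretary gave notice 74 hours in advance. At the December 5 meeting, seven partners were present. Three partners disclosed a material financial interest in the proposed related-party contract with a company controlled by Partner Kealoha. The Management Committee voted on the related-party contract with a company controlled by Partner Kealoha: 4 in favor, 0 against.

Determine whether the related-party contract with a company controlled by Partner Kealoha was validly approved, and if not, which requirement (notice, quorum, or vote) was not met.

Notice: 74 hours given; 72 required (74 ≥ 72). Satisfied.
Quorum: 7 present (interested partners count toward quorum); quorum is 7. Satisfied.
Vote: the related-party contract with a company controlled by Partner Kealoha requires four-fifths of the disinterested partners present (7 − 3 = 4). 4/5 of 4 = 3.20, rounded up to 4, so 4 affirmative votes are needed; 4 voted in favor. Satisfied.

Valid — all requirements satisfied.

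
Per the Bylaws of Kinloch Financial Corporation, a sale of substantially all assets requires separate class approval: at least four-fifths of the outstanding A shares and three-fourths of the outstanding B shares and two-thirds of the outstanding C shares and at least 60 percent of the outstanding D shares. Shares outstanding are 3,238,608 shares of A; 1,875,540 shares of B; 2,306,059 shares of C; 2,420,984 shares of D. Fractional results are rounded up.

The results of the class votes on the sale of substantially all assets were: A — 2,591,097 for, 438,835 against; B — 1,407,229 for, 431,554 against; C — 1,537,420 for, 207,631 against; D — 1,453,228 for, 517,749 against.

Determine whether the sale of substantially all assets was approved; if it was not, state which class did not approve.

A: 4/5 of 3238608 = 2590886.40, rounded up to 2590887; 2,590,887 required, 2,591,097 in favor — approved.
B: 3/4 of 1875540 = 1406655; 1,406,655 required, 1,407,229 in favor — approved.
C: 2/3 of 2306059 = 1537372.67, rounded up to 1537373; 1,537,373 required, 1,537,420 in favor — approved.
D: 3/5 of 2420984 = 1452590.40, rounded up to 1452591; 1,452,591 required, 1,453,228 in favor — approved.

Approved — every class gave the required vote.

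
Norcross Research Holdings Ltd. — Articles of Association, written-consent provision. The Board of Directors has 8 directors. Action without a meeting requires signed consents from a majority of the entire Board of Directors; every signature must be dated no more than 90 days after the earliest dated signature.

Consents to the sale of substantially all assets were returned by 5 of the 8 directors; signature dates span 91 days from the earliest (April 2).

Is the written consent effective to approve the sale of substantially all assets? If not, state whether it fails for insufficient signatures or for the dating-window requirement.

Signatures required: a majority of 8 — a majority of 8 is 5, so 5 needed; 5 signed. Sufficient.
Dating window: the latest signature is 91 days after the earliest; the limit is 90 days. Outside the window.

Not effective — dating-window requirement not satisfied.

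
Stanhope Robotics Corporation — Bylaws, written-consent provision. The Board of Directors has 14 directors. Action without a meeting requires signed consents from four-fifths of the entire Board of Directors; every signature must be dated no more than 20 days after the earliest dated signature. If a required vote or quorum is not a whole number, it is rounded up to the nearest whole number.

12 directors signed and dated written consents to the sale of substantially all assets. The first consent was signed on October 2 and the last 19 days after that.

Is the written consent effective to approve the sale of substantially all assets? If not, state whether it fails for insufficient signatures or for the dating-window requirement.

Effective — both the signature and dating-window requirements are satisfied.

Signatures required: four-fifths of 14 — 4/5 of 14 = 11.20, rounded up to 12, so 12 needed; 12 signed. Sufficient.
Dating window: the latest signature is 19 days after the earliest; the limit is 20 days. Within the window.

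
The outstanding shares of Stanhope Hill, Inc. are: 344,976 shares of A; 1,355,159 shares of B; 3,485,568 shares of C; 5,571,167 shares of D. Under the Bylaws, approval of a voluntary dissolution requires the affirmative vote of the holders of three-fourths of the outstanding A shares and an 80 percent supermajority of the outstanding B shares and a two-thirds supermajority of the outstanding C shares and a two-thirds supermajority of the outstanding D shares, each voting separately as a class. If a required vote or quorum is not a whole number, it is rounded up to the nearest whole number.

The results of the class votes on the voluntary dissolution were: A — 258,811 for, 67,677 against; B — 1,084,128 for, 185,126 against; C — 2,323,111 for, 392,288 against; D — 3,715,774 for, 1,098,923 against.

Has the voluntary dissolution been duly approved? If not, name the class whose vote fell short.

Not approved — the C shares did not give the required vote.

A: 3/4 of 344976 = 258732; 258,732 required, 258,811 in favor — approved.
B: 4/5 of 1355159 = 1084127.20, rounded up to 1084128; 1,084,128 required, 1,084,128 in favor — approved.
C: 2/3 of 3485568 = 2323712; 2,323,712 required, 2,323,111 in favor — not approved.
D: 2/3 of 5571167 = 3714111.33, rounded up to 3714112; 3,714,112 required, 3,715,774 in favor — approved.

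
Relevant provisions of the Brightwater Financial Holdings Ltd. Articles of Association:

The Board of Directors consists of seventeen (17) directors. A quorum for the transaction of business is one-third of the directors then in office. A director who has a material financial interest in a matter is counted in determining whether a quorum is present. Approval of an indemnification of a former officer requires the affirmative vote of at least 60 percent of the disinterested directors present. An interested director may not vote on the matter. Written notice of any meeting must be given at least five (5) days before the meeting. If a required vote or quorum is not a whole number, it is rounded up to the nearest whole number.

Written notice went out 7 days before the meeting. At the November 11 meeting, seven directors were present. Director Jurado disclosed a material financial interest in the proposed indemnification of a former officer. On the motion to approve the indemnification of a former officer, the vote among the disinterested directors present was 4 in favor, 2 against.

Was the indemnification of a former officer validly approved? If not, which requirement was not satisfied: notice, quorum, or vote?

Valid — all requirements satisfied.

Notice: 7 days given; 5 required (7 ≥ 5). Satisfied.
Quorum: 7 present (interested directors count toward quorum); quorum is 6. Satisfied.
Vote: the indemnification of a former officer requires three-fifths of the disinterested directors present (7 − 1 = 6). 3/5 of 6 = 3.60, rounded up to 4, so 4 affirmative votes are needed; 4 voted in favor. Satisfied.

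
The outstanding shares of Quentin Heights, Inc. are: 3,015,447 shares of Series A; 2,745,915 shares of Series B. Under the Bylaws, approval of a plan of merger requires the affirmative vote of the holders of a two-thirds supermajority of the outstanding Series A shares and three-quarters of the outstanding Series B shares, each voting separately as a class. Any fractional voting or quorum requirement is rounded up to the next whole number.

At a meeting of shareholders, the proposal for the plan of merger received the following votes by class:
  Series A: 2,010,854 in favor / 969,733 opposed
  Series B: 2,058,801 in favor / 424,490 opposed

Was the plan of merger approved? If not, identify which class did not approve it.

Not approved — the Series B shares did not give the required vote.

Series A: 2/3 of 3015447 = 2010298; 2,010,298 required, 2,010,854 in favor — approved.
Series B: 3/4 of 2745915 = 2059436.25, rounded up to 2059437; 2,059,437 required, 2,058,801 in favor — not approved.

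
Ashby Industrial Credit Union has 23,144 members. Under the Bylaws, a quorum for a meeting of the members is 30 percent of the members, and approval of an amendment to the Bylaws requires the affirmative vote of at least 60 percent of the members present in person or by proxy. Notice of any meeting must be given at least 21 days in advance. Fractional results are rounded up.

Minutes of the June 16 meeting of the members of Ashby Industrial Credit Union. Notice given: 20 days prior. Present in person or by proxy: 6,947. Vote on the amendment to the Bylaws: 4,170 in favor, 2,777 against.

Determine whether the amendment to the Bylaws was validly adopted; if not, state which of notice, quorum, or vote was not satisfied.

Invalid — notice requirement not satisfied.

Notice: 20 days given; 21 required. Not satisfied.
Quorum: 30% of 23,144 = 6,943.20, rounded up to 6,944; 6,947 present. Satisfied.
Vote: requires three-fifths of those present (6,947); 3/5 of 6947 = 4168.20, rounded up to 4169, so 4,169 needed; 4,170 in favor. Satisfied.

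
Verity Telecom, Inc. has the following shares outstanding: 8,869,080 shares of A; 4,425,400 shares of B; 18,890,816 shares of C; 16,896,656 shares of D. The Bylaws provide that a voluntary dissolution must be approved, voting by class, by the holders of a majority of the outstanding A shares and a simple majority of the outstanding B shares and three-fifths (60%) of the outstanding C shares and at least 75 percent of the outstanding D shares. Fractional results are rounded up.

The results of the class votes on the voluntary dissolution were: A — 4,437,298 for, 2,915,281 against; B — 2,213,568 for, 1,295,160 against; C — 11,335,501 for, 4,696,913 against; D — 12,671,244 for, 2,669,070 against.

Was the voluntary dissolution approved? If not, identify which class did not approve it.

Not approved — the D shares did not give the required vote.

A: a majority of 8869080 is 4434541; 4,434,541 required, 4,437,298 in favor — approved.
B: a majority of 4425400 is 2212701; 2,212,701 required, 2,213,568 in favor — approved.
C: 3/5 of 18890816 = 11334489.60, rounded up to 11334490; 11,334,490 required, 11,335,501 in favor — approved.
D: 3/4 of 16896656 = 12672492; 12,672,492 required, 12,671,244 in favor — not approved.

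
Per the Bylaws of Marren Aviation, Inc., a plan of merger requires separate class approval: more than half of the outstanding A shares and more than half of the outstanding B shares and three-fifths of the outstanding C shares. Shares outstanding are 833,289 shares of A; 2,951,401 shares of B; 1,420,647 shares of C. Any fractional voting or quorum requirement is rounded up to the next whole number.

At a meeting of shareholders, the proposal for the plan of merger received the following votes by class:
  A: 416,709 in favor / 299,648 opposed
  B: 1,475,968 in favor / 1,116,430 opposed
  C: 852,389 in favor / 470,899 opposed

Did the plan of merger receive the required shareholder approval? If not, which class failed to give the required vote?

A: a majority of 833289 is 416645; 416,645 required, 416,709 in favor — approved.
B: a majority of 2951401 is 1475701; 1,475,701 required, 1,475,968 in favor — approved.
C: 3/5 of 1420647 = 852388.20, rounded up to 852389; 852,389 required, 852,389 in favor — approved.

Approved — every class gave the required vote.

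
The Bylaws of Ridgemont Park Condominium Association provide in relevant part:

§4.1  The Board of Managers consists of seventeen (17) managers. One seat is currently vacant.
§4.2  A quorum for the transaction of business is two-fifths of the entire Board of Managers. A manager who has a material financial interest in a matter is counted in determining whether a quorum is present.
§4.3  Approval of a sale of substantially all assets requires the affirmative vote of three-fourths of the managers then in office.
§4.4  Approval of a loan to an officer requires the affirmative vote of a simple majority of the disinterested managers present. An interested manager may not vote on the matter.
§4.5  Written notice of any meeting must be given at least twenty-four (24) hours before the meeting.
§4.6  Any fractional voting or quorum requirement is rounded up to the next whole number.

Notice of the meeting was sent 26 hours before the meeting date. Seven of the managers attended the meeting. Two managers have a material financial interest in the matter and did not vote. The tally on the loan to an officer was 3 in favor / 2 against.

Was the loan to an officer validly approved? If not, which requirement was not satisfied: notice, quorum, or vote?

Valid — all requirements satisfied.

Notice: 26 hours given; 24 required (26 ≥ 24). Satisfied.
Quorum: 7 present (interested managers count toward quorum); quorum is 7. Satisfied.
Vote: the loan to an officer requires a majority of the disinterested managers present (7 − 2 = 5). A majority of 5 is 3, so 3 affirmative votes are needed; 3 voted in favor. Satisfied.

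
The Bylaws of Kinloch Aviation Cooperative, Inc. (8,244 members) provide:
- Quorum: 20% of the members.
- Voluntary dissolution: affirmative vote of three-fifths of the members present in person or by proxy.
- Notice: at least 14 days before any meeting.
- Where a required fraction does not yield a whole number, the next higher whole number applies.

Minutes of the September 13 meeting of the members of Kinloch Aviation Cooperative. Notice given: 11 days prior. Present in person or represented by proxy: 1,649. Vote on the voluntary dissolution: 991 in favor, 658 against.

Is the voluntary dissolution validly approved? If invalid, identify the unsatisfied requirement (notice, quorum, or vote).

Invalid — notice requirement not satisfied.

Notice: 11 days given; 14 required. Not satisfied.
Quorum: 20% of 8,244 = 1,648.80, rounded up to 1,649; 1,649 present. Satisfied.
Vote: requires three-fifths of those present (1,649); 3/5 of 1649 = 989.40, rounded up to 990, so 990 needed; 991 in favor. Satisfied.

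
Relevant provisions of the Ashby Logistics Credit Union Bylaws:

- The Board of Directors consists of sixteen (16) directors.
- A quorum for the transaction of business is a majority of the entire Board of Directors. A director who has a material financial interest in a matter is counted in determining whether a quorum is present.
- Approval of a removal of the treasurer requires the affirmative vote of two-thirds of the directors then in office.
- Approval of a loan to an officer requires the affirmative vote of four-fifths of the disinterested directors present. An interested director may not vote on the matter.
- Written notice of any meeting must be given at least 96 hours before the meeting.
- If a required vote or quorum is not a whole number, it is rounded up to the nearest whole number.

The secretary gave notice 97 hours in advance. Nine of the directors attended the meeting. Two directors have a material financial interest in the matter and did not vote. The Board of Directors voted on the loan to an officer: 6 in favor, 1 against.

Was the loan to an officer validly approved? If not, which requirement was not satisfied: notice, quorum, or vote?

Notice: 97 hours given; 96 required (97 ≥ 96). Satisfied.
Quorum: 9 present (interested directors count toward quorum); quorum is 9. Satisfied.
Vote: the loan to an officer requires four-fifths of the disinterested directors present (9 − 2 = 7). 4/5 of 7 = 5.60, rounded up to 6, so 6 affirmative votes are needed; 6 voted in favor. Satisfied.

Valid — all requirements satisfied.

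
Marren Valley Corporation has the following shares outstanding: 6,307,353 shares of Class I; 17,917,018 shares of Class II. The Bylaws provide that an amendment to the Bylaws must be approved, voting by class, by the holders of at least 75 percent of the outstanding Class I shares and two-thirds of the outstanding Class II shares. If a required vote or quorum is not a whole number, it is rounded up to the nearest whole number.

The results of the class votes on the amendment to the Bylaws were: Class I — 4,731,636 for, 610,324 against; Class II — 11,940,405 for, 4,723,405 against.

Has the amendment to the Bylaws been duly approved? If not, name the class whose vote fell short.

Class I: 3/4 of 6307353 = 4730514.75, rounded up to 4730515; 4,730,515 required, 4,731,636 in favor — approved.
Class II: 2/3 of 17917018 = 11944678.67, rounded up to 11944679; 11,944,679 required, 11,940,405 in favor — not approved.

Not approved — the Class II shares did not give the required vote.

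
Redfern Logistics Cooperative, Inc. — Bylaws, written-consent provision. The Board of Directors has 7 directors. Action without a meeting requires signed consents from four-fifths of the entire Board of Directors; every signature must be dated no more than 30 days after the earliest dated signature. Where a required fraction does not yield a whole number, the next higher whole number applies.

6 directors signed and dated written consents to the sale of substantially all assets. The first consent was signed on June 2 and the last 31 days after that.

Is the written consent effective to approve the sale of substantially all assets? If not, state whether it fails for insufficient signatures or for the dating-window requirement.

Signatures required: four-fifths of 7 — 4/5 of 7 = 5.60, rounded up to 6, so 6 needed; 6 signed. Sufficient.
Dating window: the latest signature is 31 days after the earliest; the limit is 30 days. Outside the window.

Not effective — dating-window requirement not satisfied.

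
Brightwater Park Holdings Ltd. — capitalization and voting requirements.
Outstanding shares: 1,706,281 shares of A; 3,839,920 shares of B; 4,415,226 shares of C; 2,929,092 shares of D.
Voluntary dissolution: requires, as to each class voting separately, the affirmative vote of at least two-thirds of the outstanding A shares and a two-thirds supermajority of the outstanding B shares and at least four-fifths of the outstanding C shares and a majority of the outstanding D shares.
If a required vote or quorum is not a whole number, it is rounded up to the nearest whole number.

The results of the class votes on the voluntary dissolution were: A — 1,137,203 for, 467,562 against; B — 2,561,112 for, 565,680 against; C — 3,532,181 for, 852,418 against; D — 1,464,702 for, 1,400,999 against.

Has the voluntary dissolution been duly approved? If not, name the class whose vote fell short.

A: 2/3 of 1706281 = 1137520.67, rounded up to 1137521; 1,137,521 required, 1,137,203 in favor — not approved.
B: 2/3 of 3839920 = 2559946.67, rounded up to 2559947; 2,559,947 required, 2,561,112 in favor — approved.
C: 4/5 of 4415226 = 3532180.80, rounded up to 3532181; 3,532,181 required, 3,532,181 in favor — approved.
D: a majority of 2929092 is 1464547; 1,464,547 required, 1,464,702 in favor — approved.

Not approved — the A shares did not give the required vote.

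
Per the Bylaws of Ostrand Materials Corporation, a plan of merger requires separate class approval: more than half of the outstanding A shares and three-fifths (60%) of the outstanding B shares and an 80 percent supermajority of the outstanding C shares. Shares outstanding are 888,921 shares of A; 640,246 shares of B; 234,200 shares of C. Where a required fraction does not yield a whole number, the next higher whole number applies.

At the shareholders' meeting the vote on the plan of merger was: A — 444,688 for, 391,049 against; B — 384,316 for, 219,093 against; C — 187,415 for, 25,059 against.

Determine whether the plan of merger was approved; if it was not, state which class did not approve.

Approved — every class gave the required vote.

A: a majority of 888921 is 444461; 444,461 required, 444,688 in favor — approved.
B: 3/5 of 640246 = 384147.60, rounded up to 384148; 384,148 required, 384,316 in favor — approved.
C: 4/5 of 234200 = 187360; 187,360 required, 187,415 in favor — approved.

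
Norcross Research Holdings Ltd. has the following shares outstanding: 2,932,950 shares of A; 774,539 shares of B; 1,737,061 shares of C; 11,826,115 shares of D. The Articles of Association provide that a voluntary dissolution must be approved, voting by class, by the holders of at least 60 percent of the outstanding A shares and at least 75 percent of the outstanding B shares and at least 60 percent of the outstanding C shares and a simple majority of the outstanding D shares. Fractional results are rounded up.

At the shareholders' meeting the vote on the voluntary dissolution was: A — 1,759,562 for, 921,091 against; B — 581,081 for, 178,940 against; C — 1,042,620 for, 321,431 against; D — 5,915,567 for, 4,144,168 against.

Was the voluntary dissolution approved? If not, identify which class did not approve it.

A: 3/5 of 2932950 = 1759770; 1,759,770 required, 1,759,562 in favor — not approved.
B: 3/4 of 774539 = 580904.25, rounded up to 580905; 580,905 required, 581,081 in favor — approved.
C: 3/5 of 1737061 = 1042236.60, rounded up to 1042237; 1,042,237 required, 1,042,620 in favor — approved.
D: a majority of 11826115 is 5913058; 5,913,058 required, 5,915,567 in favor — approved.

Not approved — the A shares did not give the required vote.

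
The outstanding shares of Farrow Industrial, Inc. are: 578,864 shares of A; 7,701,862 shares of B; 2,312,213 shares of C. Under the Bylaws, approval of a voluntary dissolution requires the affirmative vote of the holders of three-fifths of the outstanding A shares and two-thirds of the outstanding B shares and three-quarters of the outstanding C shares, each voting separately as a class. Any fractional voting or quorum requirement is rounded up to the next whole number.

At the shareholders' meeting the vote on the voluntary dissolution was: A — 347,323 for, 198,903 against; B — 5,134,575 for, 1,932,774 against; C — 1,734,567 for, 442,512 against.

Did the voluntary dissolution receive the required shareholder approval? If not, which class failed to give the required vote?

Approved — every class gave the required vote.

A: 3/5 of 578864 = 347318.40, rounded up to 347319; 347,319 required, 347,323 in favor — approved.
B: 2/3 of 7701862 = 5134574.67, rounded up to 5134575; 5,134,575 required, 5,134,575 in favor — approved.
C: 3/4 of 2312213 = 1734159.75, rounded up to 1734160; 1,734,160 required, 1,734,567 in favor — approved.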